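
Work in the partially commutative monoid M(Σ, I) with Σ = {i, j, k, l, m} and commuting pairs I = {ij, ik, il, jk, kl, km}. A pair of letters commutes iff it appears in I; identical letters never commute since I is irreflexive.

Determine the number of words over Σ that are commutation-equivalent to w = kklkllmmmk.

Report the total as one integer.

210

drop 0:k onto floor
drop 1:k onto {0:k}
drop 2:l onto floor
drop 3:k onto {1:k}
drop 4:l onto {2:l}
drop 5:l onto {4:l}
drop 6:m onto {5:l}
drop 7:m onto {6:m}
drop 8:m onto {7:m}
drop 9:k onto {3:k}
ground layer = {0:k, 2:l}
drop-orders for the pieces not yet dropped (sum over which currently-grounded one goes next):
  1 to go: {8} 1  {9} 1
  2 to go: {3,9} 1  {7,8} 1  {8,9} 2
  3 to go: {1,3,9} 1  {3,8,9} 3  {6,7,8} 1  {7,8,9} 3
  4 to go: {0,1,3,9} 1  {1,3,8,9} 4  {3,7,8,9} 6  {5,6,7,8} 1  {6,7,8,9} 4
  5 to go: {0,1,3,8,9} 5  {1,3,7,8,9} 10  {3,6,7,8,9} 10  {4,5,6,7,8} 1  {5,6,7,8,9} 5
  6 to go: {0,1,3,7,8,9} 15  {1,3,6,7,8,9} 20  {2,4,5,6,7,8} 1  {3,5,6,7,8,9} 15  {4,5,6,7,8,9} 6
  7 to go: {0,1,3,6,7,8,9} 35  {1,3,5,6,7,8,9} 35  {2,4,5,6,7,8,9} 7  {3,4,5,6,7,8,9} 21
  8 to go: {0,1,3,5,6,7,8,9} 70  {1,3,4,5,6,7,8,9} 56  {2,3,4,5,6,7,8,9} 28
  if 0:k drops first: 84 orders
  if 2:l drops first: 126 orders
heap linearizations: 210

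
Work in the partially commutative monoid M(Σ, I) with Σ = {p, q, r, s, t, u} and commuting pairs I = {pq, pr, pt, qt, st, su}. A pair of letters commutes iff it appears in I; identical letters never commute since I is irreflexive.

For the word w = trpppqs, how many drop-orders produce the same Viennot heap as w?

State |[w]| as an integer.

drop 0:t onto floor
drop 1:r onto {0:t}
drop 2:p onto floor
drop 3:p onto {2:p}
drop 4:p onto {3:p}
drop 5:q onto {1:r}
drop 6:s onto {4:p, 5:q}
ground layer = {0:t, 2:p}
drop-orders for the pieces not yet dropped (sum over which currently-grounded one goes next):
  1 to go: {6} 1
  2 to go: {4,6} 1  {5,6} 1
  3 to go: {1,5,6} 1  {3,4,6} 1  {4,5,6} 2
  4 to go: {0,1,5,6} 1  {1,4,5,6} 3  {2,3,4,6} 1  {3,4,5,6} 3
  5 to go: {0,1,4,5,6} 4  {1,3,4,5,6} 6  {2,3,4,5,6} 4
  if 0:t drops first: 10 orders
  if 2:p drops first: 10 orders
heap linearizations: 20

20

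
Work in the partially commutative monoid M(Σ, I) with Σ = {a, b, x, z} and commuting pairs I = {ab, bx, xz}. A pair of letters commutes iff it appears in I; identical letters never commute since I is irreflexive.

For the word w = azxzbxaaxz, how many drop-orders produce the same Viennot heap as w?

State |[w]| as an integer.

50

#0=a has no predecessor
#1=z depends on [0:a]
#2=x depends on [0:a]
#3=z depends on [1:z]
#4=b depends on [3:z]
#5=x depends on [2:x]
#6=a depends on [3:z, 5:x]
#7=a depends on [6:a]
#8=x depends on [7:a]
#9=z depends on [4:b, 7:a]
sources: [0:a]
N(rest) = Σ N(rest − s) over sources s of rest; N(one piece) = 1:
  size 1 → [8]=1  [9]=1
  size 2 → [4,9]=1  [8,9]=2
  size 3 → [4,8,9]=3  [7,8,9]=2
  size 4 → [4,7,8,9]=5  [6,7,8,9]=2
  size 5 → [4,6,7,8,9]=7  [5,6,7,8,9]=2
  size 6 → [2,5,6,7,8,9]=2  [3,4,6,7,8,9]=7  [4,5,6,7,8,9]=9
  size 7 → [1,3,4,6,7,8,9]=7  [2,4,5,6,7,8,9]=11  [3,4,5,6,7,8,9]=16
  size 8 → [1,3,4,5,6,7,8,9]=23  [2,3,4,5,6,7,8,9]=27
  first=0(a) contributes 50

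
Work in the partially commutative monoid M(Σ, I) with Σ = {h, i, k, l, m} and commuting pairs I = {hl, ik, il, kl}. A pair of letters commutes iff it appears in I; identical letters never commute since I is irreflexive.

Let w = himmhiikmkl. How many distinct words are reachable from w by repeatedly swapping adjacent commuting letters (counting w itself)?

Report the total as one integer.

piece 0:h — minimal
piece 1:i rests on {0:h}
piece 2:m rests on {1:i}
piece 3:m rests on {2:m}
piece 4:h rests on {3:m}
piece 5:i rests on {4:h}
piece 6:i rests on {5:i}
piece 7:k rests on {4:h}
piece 8:m rests on {6:i, 7:k}
piece 9:k rests on {8:m}
piece 10:l rests on {8:m}
minimal pieces: {0:h}
ways to finish when only these pieces remain (= sum over removing one remaining piece with nothing left below it):
  1 left: {9}→1  {10}→1
  2 left: {9,10}→2
  3 left: {8,9,10}→2
  4 left: {6,8,9,10}→2  {7,8,9,10}→2
  5 left: {5,6,8,9,10}→2  {6,7,8,9,10}→4
  6 left: {5,6,7,8,9,10}→6
  7 left: {4,5,6,7,8,9,10}→6
  8 left: {3,4,5,6,7,8,9,10}→6
  9 left: {2,3,4,5,6,7,8,9,10}→6
  placing 0:h first → 6 extensions

6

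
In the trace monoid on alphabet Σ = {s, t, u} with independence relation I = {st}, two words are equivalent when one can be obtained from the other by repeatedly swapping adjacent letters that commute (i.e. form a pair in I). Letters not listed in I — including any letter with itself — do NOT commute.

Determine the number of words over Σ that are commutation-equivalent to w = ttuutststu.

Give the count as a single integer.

10

piece 0:t — minimal
piece 1:t rests on {0:t}
piece 2:u rests on {1:t}
piece 3:u rests on {2:u}
piece 4:t rests on {3:u}
piece 5:s rests on {3:u}
piece 6:t rests on {4:t}
piece 7:s rests on {5:s}
piece 8:t rests on {6:t}
piece 9:u rests on {7:s, 8:t}
minimal pieces: {0:t}
ways to finish when only these pieces remain (= sum over removing one remaining piece with nothing left below it):
  1 left: {9}→1
  2 left: {7,9}→1  {8,9}→1
  3 left: {5,7,9}→1  {6,8,9}→1  {7,8,9}→2
  4 left: {4,6,8,9}→1  {5,7,8,9}→3  {6,7,8,9}→3
  5 left: {4,6,7,8,9}→4  {5,6,7,8,9}→6
  6 left: {4,5,6,7,8,9}→10
  7 left: {3,4,5,6,7,8,9}→10
  8 left: {2,3,4,5,6,7,8,9}→10
  placing 0:t first → 10 extensions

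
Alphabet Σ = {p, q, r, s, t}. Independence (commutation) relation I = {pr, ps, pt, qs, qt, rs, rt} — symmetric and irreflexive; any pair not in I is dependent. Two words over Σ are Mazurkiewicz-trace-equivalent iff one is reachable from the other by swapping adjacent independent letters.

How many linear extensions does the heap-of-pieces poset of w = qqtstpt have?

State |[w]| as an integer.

piece 0:q — minimal
piece 1:q rests on {0:q}
piece 2:t — minimal
piece 3:s rests on {2:t}
piece 4:t rests on {3:s}
piece 5:p rests on {1:q}
piece 6:t rests on {4:t}
minimal pieces: {0:q, 2:t}
ways to finish when only these pieces remain (= sum over removing one remaining piece with nothing left below it):
  1 left: {5}→1  {6}→1
  2 left: {1,5}→1  {4,6}→1  {5,6}→2
  3 left: {0,1,5}→1  {1,5,6}→3  {3,4,6}→1  {4,5,6}→3
  4 left: {0,1,5,6}→4  {1,4,5,6}→6  {2,3,4,6}→1  {3,4,5,6}→4
  5 left: {0,1,4,5,6}→10  {1,3,4,5,6}→10  {2,3,4,5,6}→5
  placing 0:q first → 15 extensions
  placing 2:t first → 20 extensions
total linear extensions = 35

35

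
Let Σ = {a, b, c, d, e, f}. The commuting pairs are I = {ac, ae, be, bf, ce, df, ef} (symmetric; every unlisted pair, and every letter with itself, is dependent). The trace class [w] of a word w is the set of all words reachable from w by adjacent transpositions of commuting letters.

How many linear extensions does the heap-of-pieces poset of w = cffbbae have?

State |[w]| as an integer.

#0=c has no predecessor
#1=f depends on [0:c]
#2=f depends on [1:f]
#3=b depends on [0:c]
#4=b depends on [3:b]
#5=a depends on [2:f, 4:b]
#6=e has no predecessor
sources: [0:c, 6:e]
N(rest) = Σ N(rest − s) over sources s of rest; N(one piece) = 1:
  size 1 → [5]=1  [6]=1
  size 2 → [2,5]=1  [4,5]=1  [5,6]=2
  size 3 → [1,2,5]=1  [2,4,5]=2  [2,5,6]=3  [3,4,5]=1  [4,5,6]=3
  size 4 → [1,2,4,5]=3  [1,2,5,6]=4  [2,3,4,5]=3  [2,4,5,6]=8  [3,4,5,6]=4
  size 5 → [1,2,3,4,5]=6  [1,2,4,5,6]=15  [2,3,4,5,6]=15
  first=0(c) contributes 36
  first=6(e) contributes 6
|[w]| = 42

42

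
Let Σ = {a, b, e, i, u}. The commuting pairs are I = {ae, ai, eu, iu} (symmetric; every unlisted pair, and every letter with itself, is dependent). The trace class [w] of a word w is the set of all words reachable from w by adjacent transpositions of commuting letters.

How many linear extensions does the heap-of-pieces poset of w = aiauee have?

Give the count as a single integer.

20

0(a) covers ∅
1(i) covers ∅
2(a) covers 0:a
3(u) covers 2:a
4(e) covers 1:i
5(e) covers 4:e
floor of heap: 0:a, 1:i
completions by unplaced set U, small U first (add the entries for U minus each lowest piece of U):
  |U|=1: {3}:1  {5}:1
  |U|=2: {2,3}:1  {3,5}:2  {4,5}:1
  |U|=3: {0,2,3}:1  {1,4,5}:1  {2,3,5}:3  {3,4,5}:3
  |U|=4: {0,2,3,5}:4  {1,3,4,5}:4  {2,3,4,5}:6
  start at 0(a): 10
  start at 1(i): 10
sum over floor = 20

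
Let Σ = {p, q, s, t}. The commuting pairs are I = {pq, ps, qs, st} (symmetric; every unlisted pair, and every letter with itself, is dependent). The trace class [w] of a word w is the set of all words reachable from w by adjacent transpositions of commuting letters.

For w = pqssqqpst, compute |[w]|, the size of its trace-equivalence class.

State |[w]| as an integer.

piece 0:p — minimal
piece 1:q — minimal
piece 2:s — minimal
piece 3:s rests on {2:s}
piece 4:q rests on {1:q}
piece 5:q rests on {4:q}
piece 6:p rests on {0:p}
piece 7:s rests on {3:s}
piece 8:t rests on {5:q, 6:p}
minimal pieces: {0:p, 1:q, 2:s}
ways to finish when only these pieces remain (= sum over removing one remaining piece with nothing left below it):
  1 left: {7}→1  {8}→1
  2 left: {3,7}→1  {5,8}→1  {6,8}→1  {7,8}→2
  3 left: {0,6,8}→1  {2,3,7}→1  {3,7,8}→3  {4,5,8}→1  {5,6,8}→2  {5,7,8}→3  {6,7,8}→3
  4 left: {0,5,6,8}→3  {0,6,7,8}→4  {1,4,5,8}→1  {2,3,7,8}→4  {3,5,7,8}→6  {3,6,7,8}→6  {4,5,6,8}→3  {4,5,7,8}→4  {5,6,7,8}→8
  5 left: {0,3,6,7,8}→10  {0,4,5,6,8}→6  {0,5,6,7,8}→15  {1,4,5,6,8}→4  {1,4,5,7,8}→5  {2,3,5,7,8}→10  {2,3,6,7,8}→10  {3,4,5,7,8}→10  {3,5,6,7,8}→20  {4,5,6,7,8}→15
  6 left: {0,1,4,5,6,8}→10  {0,2,3,6,7,8}→20  {0,3,5,6,7,8}→45  {0,4,5,6,7,8}→36  {1,3,4,5,7,8}→15  {1,4,5,6,7,8}→24  {2,3,4,5,7,8}→20  {2,3,5,6,7,8}→40  {3,4,5,6,7,8}→45
  7 left: {0,1,4,5,6,7,8}→70  {0,2,3,5,6,7,8}→105  {0,3,4,5,6,7,8}→126  {1,2,3,4,5,7,8}→35  {1,3,4,5,6,7,8}→84  {2,3,4,5,6,7,8}→105
  placing 0:p first → 224 extensions
  placing 1:q first → 336 extensions
  placing 2:s first → 280 extensions
total linear extensions = 840

840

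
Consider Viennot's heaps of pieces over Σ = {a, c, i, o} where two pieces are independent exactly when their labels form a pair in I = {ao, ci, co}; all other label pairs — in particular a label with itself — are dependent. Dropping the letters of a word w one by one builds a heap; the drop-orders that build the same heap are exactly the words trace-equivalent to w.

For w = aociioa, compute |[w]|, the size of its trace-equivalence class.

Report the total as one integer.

16

piece 0:a — minimal
piece 1:o — minimal
piece 2:c rests on {0:a}
piece 3:i rests on {0:a, 1:o}
piece 4:i rests on {3:i}
piece 5:o rests on {4:i}
piece 6:a rests on {2:c, 4:i}
minimal pieces: {0:a, 1:o}
ways to finish when only these pieces remain (= sum over removing one remaining piece with nothing left below it):
  1 left: {5}→1  {6}→1
  2 left: {2,6}→1  {5,6}→2
  3 left: {2,5,6}→3  {4,5,6}→2
  4 left: {2,4,5,6}→5  {3,4,5,6}→2
  5 left: {1,3,4,5,6}→2  {2,3,4,5,6}→7
  placing 0:a first → 9 extensions
  placing 1:o first → 7 extensions
total linear extensions = 16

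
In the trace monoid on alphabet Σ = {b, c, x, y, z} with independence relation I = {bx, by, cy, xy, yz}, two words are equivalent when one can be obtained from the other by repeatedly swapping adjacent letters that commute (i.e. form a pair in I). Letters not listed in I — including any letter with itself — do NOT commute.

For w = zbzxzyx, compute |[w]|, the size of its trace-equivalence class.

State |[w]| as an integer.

7

drop 0:z onto floor
drop 1:b onto {0:z}
drop 2:z onto {1:b}
drop 3:x onto {2:z}
drop 4:z onto {3:x}
drop 5:y onto floor
drop 6:x onto {4:z}
ground layer = {0:z, 5:y}
drop-orders for the pieces not yet dropped (sum over which currently-grounded one goes next):
  1 to go: {5} 1  {6} 1
  2 to go: {4,6} 1  {5,6} 2
  3 to go: {3,4,6} 1  {4,5,6} 3
  4 to go: {2,3,4,6} 1  {3,4,5,6} 4
  5 to go: {1,2,3,4,6} 1  {2,3,4,5,6} 5
  if 0:z drops first: 6 orders
  if 5:y drops first: 1 orders
heap linearizations: 7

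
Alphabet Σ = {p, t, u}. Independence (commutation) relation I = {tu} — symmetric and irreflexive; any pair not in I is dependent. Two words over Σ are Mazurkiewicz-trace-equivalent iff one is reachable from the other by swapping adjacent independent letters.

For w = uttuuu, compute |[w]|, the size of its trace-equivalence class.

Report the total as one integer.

15

0(u) covers ∅
1(t) covers ∅
2(t) covers 1:t
3(u) covers 0:u
4(u) covers 3:u
5(u) covers 4:u
floor of heap: 0:u, 1:t
completions by unplaced set U, small U first (add the entries for U minus each lowest piece of U):
  |U|=1: {2}:1  {5}:1
  |U|=2: {1,2}:1  {2,5}:2  {4,5}:1
  |U|=3: {1,2,5}:3  {2,4,5}:3  {3,4,5}:1
  |U|=4: {0,3,4,5}:1  {1,2,4,5}:6  {2,3,4,5}:4
  start at 0(u): 10
  start at 1(t): 5
sum over floor = 15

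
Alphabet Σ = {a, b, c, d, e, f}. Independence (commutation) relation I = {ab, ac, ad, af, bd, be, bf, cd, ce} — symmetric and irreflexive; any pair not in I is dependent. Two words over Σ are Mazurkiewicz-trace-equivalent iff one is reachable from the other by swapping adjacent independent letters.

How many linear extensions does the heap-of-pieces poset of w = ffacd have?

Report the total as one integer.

10

#0=f has no predecessor
#1=f depends on [0:f]
#2=a has no predecessor
#3=c depends on [1:f]
#4=d depends on [1:f]
sources: [0:f, 2:a]
N(rest) = Σ N(rest − s) over sources s of rest; N(one piece) = 1:
  size 1 → [2]=1  [3]=1  [4]=1
  size 2 → [2,3]=2  [2,4]=2  [3,4]=2
  size 3 → [1,3,4]=2  [2,3,4]=6
  first=0(f) contributes 8
  first=2(a) contributes 2
|[w]| = 10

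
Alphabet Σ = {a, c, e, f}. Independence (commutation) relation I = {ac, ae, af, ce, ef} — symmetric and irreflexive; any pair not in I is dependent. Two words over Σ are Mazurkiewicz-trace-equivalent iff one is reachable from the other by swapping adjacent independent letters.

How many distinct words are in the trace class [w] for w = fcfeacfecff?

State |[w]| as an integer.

0(f) covers ∅
1(c) covers 0:f
2(f) covers 1:c
3(e) covers ∅
4(a) covers ∅
5(c) covers 2:f
6(f) covers 5:c
7(e) covers 3:e
8(c) covers 6:f
9(f) covers 8:c
10(f) covers 9:f
floor of heap: 0:f, 3:e, 4:a
completions by unplaced set U, small U first (add the entries for U minus each lowest piece of U):
  |U|=1: {4}:1  {7}:1  {10}:1
  |U|=2: {3,7}:1  {4,7}:2  {4,10}:2  {7,10}:2  {9,10}:1
  |U|=3: {3,4,7}:3  {3,7,10}:3  {4,7,10}:6  {4,9,10}:3  {7,9,10}:3  {8,9,10}:1
  |U|=4: {3,4,7,10}:12  {3,7,9,10}:6  {4,7,9,10}:12  {4,8,9,10}:4  {6,8,9,10}:1  {7,8,9,10}:4
  |U|=5: {3,4,7,9,10}:30  {3,7,8,9,10}:10  {4,6,8,9,10}:5  {4,7,8,9,10}:20  {5,6,8,9,10}:1  {6,7,8,9,10}:5
  |U|=6: {2,5,6,8,9,10}:1  {3,4,7,8,9,10}:60  {3,6,7,8,9,10}:15  {4,5,6,8,9,10}:6  {4,6,7,8,9,10}:30  {5,6,7,8,9,10}:6
  |U|=7: {1,2,5,6,8,9,10}:1  {2,4,5,6,8,9,10}:7  {2,5,6,7,8,9,10}:7  {3,4,6,7,8,9,10}:105  {3,5,6,7,8,9,10}:21  {4,5,6,7,8,9,10}:42
  |U|=8: {0,1,2,5,6,8,9,10}:1  {1,2,4,5,6,8,9,10}:8  {1,2,5,6,7,8,9,10}:8  {2,3,5,6,7,8,9,10}:28  {2,4,5,6,7,8,9,10}:56  {3,4,5,6,7,8,9,10}:168
  |U|=9: {0,1,2,4,5,6,8,9,10}:9  {0,1,2,5,6,7,8,9,10}:9  {1,2,3,5,6,7,8,9,10}:36  {1,2,4,5,6,7,8,9,10}:72  {2,3,4,5,6,7,8,9,10}:252
  start at 0(f): 360
  start at 3(e): 90
  start at 4(a): 45
sum over floor = 495

495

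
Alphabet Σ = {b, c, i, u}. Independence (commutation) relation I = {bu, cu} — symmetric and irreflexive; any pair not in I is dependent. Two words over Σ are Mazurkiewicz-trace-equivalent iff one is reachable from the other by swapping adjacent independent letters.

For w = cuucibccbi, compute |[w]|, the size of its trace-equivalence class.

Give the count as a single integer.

#0=c has no predecessor
#1=u has no predecessor
#2=u depends on [1:u]
#3=c depends on [0:c]
#4=i depends on [2:u, 3:c]
#5=b depends on [4:i]
#6=c depends on [5:b]
#7=c depends on [6:c]
#8=b depends on [7:c]
#9=i depends on [8:b]
sources: [0:c, 1:u]
N(rest) = Σ N(rest − s) over sources s of rest; N(one piece) = 1:
  size 1 → [9]=1
  size 2 → [8,9]=1
  size 3 → [7,8,9]=1
  size 4 → [6,7,8,9]=1
  size 5 → [5,6,7,8,9]=1
  size 6 → [4,5,6,7,8,9]=1
  size 7 → [2,4,5,6,7,8,9]=1  [3,4,5,6,7,8,9]=1
  size 8 → [0,3,4,5,6,7,8,9]=1  [1,2,4,5,6,7,8,9]=1  [2,3,4,5,6,7,8,9]=2
  first=0(c) contributes 3
  first=1(u) contributes 3
|[w]| = 6

6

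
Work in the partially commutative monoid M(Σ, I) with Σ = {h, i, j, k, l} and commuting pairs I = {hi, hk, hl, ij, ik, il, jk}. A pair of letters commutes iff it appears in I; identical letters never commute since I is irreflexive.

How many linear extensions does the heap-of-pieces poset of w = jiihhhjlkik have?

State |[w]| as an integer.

165

piece 0:j — minimal
piece 1:i — minimal
piece 2:i rests on {1:i}
piece 3:h rests on {0:j}
piece 4:h rests on {3:h}
piece 5:h rests on {4:h}
piece 6:j rests on {5:h}
piece 7:l rests on {6:j}
piece 8:k rests on {7:l}
piece 9:i rests on {2:i}
piece 10:k rests on {8:k}
minimal pieces: {0:j, 1:i}
ways to finish when only these pieces remain (= sum over removing one remaining piece with nothing left below it):
  1 left: {9}→1  {10}→1
  2 left: {2,9}→1  {8,10}→1  {9,10}→2
  3 left: {1,2,9}→1  {2,9,10}→3  {7,8,10}→1  {8,9,10}→3
  4 left: {1,2,9,10}→4  {2,8,9,10}→6  {6,7,8,10}→1  {7,8,9,10}→4
  5 left: {1,2,8,9,10}→10  {2,7,8,9,10}→10  {5,6,7,8,10}→1  {6,7,8,9,10}→5
  6 left: {1,2,7,8,9,10}→20  {2,6,7,8,9,10}→15  {4,5,6,7,8,10}→1  {5,6,7,8,9,10}→6
  7 left: {1,2,6,7,8,9,10}→35  {2,5,6,7,8,9,10}→21  {3,4,5,6,7,8,10}→1  {4,5,6,7,8,9,10}→7
  8 left: {0,3,4,5,6,7,8,10}→1  {1,2,5,6,7,8,9,10}→56  {2,4,5,6,7,8,9,10}→28  {3,4,5,6,7,8,9,10}→8
  9 left: {0,3,4,5,6,7,8,9,10}→9  {1,2,4,5,6,7,8,9,10}→84  {2,3,4,5,6,7,8,9,10}→36
  placing 0:j first → 120 extensions
  placing 1:i first → 45 extensions
total linear extensions = 165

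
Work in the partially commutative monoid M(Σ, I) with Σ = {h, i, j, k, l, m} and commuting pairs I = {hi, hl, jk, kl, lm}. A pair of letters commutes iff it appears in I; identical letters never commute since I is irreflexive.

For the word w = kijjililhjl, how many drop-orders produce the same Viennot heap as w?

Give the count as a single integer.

5

drop 0:k onto floor
drop 1:i onto {0:k}
drop 2:j onto {1:i}
drop 3:j onto {2:j}
drop 4:i onto {3:j}
drop 5:l onto {4:i}
drop 6:i onto {5:l}
drop 7:l onto {6:i}
drop 8:h onto {3:j}
drop 9:j onto {7:l, 8:h}
drop 10:l onto {9:j}
ground layer = {0:k}
drop-orders for the pieces not yet dropped (sum over which currently-grounded one goes next):
  1 to go: {10} 1
  2 to go: {9,10} 1
  3 to go: {7,9,10} 1  {8,9,10} 1
  4 to go: {6,7,9,10} 1  {7,8,9,10} 2
  5 to go: {5,6,7,9,10} 1  {6,7,8,9,10} 3
  6 to go: {4,5,6,7,9,10} 1  {5,6,7,8,9,10} 4
  7 to go: {4,5,6,7,8,9,10} 5
  8 to go: {3,4,5,6,7,8,9,10} 5
  9 to go: {2,3,4,5,6,7,8,9,10} 5
  if 0:k drops first: 5 orders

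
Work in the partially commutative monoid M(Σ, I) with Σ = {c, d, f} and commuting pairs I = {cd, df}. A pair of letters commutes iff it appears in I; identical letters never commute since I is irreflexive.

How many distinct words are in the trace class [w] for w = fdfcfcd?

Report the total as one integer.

drop 0:f onto floor
drop 1:d onto floor
drop 2:f onto {0:f}
drop 3:c onto {2:f}
drop 4:f onto {3:c}
drop 5:c onto {4:f}
drop 6:d onto {1:d}
ground layer = {0:f, 1:d}
drop-orders for the pieces not yet dropped (sum over which currently-grounded one goes next):
  1 to go: {5} 1  {6} 1
  2 to go: {1,6} 1  {4,5} 1  {5,6} 2
  3 to go: {1,5,6} 3  {3,4,5} 1  {4,5,6} 3
  4 to go: {1,4,5,6} 6  {2,3,4,5} 1  {3,4,5,6} 4
  5 to go: {0,2,3,4,5} 1  {1,3,4,5,6} 10  {2,3,4,5,6} 5
  if 0:f drops first: 15 orders
  if 1:d drops first: 6 orders
heap linearizations: 21

21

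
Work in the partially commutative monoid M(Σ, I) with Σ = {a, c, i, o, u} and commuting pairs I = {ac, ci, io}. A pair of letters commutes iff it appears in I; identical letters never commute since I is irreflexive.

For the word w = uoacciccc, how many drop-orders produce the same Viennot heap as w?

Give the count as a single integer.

21

piece 0:u — minimal
piece 1:o rests on {0:u}
piece 2:a rests on {1:o}
piece 3:c rests on {1:o}
piece 4:c rests on {3:c}
piece 5:i rests on {2:a}
piece 6:c rests on {4:c}
piece 7:c rests on {6:c}
piece 8:c rests on {7:c}
minimal pieces: {0:u}
ways to finish when only these pieces remain (= sum over removing one remaining piece with nothing left below it):
  1 left: {5}→1  {8}→1
  2 left: {2,5}→1  {5,8}→2  {7,8}→1
  3 left: {2,5,8}→3  {5,7,8}→3  {6,7,8}→1
  4 left: {2,5,7,8}→6  {4,6,7,8}→1  {5,6,7,8}→4
  5 left: {2,5,6,7,8}→10  {3,4,6,7,8}→1  {4,5,6,7,8}→5
  6 left: {2,4,5,6,7,8}→15  {3,4,5,6,7,8}→6
  7 left: {2,3,4,5,6,7,8}→21
  placing 0:u first → 21 extensions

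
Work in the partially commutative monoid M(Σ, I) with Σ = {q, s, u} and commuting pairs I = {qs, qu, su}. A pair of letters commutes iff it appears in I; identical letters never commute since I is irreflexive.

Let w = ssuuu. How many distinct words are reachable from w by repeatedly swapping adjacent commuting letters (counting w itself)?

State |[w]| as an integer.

#0=s has no predecessor
#1=s depends on [0:s]
#2=u has no predecessor
#3=u depends on [2:u]
#4=u depends on [3:u]
sources: [0:s, 2:u]
N(rest) = Σ N(rest − s) over sources s of rest; N(one piece) = 1:
  size 1 → [1]=1  [4]=1
  size 2 → [0,1]=1  [1,4]=2  [3,4]=1
  size 3 → [0,1,4]=3  [1,3,4]=3  [2,3,4]=1
  first=0(s) contributes 4
  first=2(u) contributes 6
|[w]| = 10

10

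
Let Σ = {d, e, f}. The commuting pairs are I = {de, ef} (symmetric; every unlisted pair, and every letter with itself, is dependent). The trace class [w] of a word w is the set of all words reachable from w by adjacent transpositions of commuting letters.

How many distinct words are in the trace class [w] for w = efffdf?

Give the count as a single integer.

#0=e has no predecessor
#1=f has no predecessor
#2=f depends on [1:f]
#3=f depends on [2:f]
#4=d depends on [3:f]
#5=f depends on [4:d]
sources: [0:e, 1:f]
N(rest) = Σ N(rest − s) over sources s of rest; N(one piece) = 1:
  size 1 → [0]=1  [5]=1
  size 2 → [0,5]=2  [4,5]=1
  size 3 → [0,4,5]=3  [3,4,5]=1
  size 4 → [0,3,4,5]=4  [2,3,4,5]=1
  first=0(e) contributes 1
  first=1(f) contributes 5
|[w]| = 6

6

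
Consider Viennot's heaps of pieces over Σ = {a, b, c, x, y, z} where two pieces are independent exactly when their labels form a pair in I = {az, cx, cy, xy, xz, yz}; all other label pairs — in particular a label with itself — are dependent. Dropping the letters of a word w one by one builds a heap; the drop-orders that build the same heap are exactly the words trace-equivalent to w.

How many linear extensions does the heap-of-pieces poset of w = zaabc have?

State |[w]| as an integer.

0(z) covers ∅
1(a) covers ∅
2(a) covers 1:a
3(b) covers 0:z, 2:a
4(c) covers 3:b
floor of heap: 0:z, 1:a
completions by unplaced set U, small U first (add the entries for U minus each lowest piece of U):
  |U|=1: {4}:1
  |U|=2: {3,4}:1
  |U|=3: {0,3,4}:1  {2,3,4}:1
  start at 0(z): 1
  start at 1(a): 2
sum over floor = 3

3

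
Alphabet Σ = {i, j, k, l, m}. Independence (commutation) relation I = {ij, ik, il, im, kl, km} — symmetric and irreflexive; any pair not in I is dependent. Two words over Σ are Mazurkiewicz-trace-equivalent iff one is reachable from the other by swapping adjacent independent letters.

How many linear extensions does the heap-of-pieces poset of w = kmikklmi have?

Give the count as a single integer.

drop 0:k onto floor
drop 1:m onto floor
drop 2:i onto floor
drop 3:k onto {0:k}
drop 4:k onto {3:k}
drop 5:l onto {1:m}
drop 6:m onto {5:l}
drop 7:i onto {2:i}
ground layer = {0:k, 1:m, 2:i}
drop-orders for the pieces not yet dropped (sum over which currently-grounded one goes next):
  1 to go: {4} 1  {6} 1  {7} 1
  2 to go: {2,7} 1  {3,4} 1  {4,6} 2  {4,7} 2  {5,6} 1  {6,7} 2
  3 to go: {0,3,4} 1  {1,5,6} 1  {2,4,7} 3  {2,6,7} 3  {3,4,6} 3  {3,4,7} 3  {4,5,6} 3  {4,6,7} 6  {5,6,7} 3
  4 to go: {0,3,4,6} 4  {0,3,4,7} 4  {1,4,5,6} 4  {1,5,6,7} 4  {2,3,4,7} 6  {2,4,6,7} 12  {2,5,6,7} 6  {3,4,5,6} 6  {3,4,6,7} 12  {4,5,6,7} 12
  5 to go: {0,2,3,4,7} 10  {0,3,4,5,6} 10  {0,3,4,6,7} 20  {1,2,5,6,7} 10  {1,3,4,5,6} 10  {1,4,5,6,7} 20  {2,3,4,6,7} 30  {2,4,5,6,7} 30  {3,4,5,6,7} 30
  6 to go: {0,1,3,4,5,6} 20  {0,2,3,4,6,7} 60  {0,3,4,5,6,7} 60  {1,2,4,5,6,7} 60  {1,3,4,5,6,7} 60  {2,3,4,5,6,7} 90
  if 0:k drops first: 210 orders
  if 1:m drops first: 210 orders
  if 2:i drops first: 140 orders
heap linearizations: 560

560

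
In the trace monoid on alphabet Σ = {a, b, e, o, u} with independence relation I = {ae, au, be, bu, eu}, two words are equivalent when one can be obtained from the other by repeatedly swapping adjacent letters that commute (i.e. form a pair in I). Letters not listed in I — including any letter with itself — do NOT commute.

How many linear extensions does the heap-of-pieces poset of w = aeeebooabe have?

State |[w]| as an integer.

30

piece 0:a — minimal
piece 1:e — minimal
piece 2:e rests on {1:e}
piece 3:e rests on {2:e}
piece 4:b rests on {0:a}
piece 5:o rests on {3:e, 4:b}
piece 6:o rests on {5:o}
piece 7:a rests on {6:o}
piece 8:b rests on {7:a}
piece 9:e rests on {6:o}
minimal pieces: {0:a, 1:e}
ways to finish when only these pieces remain (= sum over removing one remaining piece with nothing left below it):
  1 left: {8}→1  {9}→1
  2 left: {7,8}→1  {8,9}→2
  3 left: {7,8,9}→3
  4 left: {6,7,8,9}→3
  5 left: {5,6,7,8,9}→3
  6 left: {3,5,6,7,8,9}→3  {4,5,6,7,8,9}→3
  7 left: {0,4,5,6,7,8,9}→3  {2,3,5,6,7,8,9}→3  {3,4,5,6,7,8,9}→6
  8 left: {0,3,4,5,6,7,8,9}→9  {1,2,3,5,6,7,8,9}→3  {2,3,4,5,6,7,8,9}→9
  placing 0:a first → 12 extensions
  placing 1:e first → 18 extensions
total linear extensions = 30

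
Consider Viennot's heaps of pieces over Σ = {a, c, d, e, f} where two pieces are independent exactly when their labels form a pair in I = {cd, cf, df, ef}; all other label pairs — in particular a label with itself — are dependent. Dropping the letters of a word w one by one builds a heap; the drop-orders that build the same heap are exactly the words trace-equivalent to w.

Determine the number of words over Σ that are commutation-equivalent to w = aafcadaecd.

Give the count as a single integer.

4

drop 0:a onto floor
drop 1:a onto {0:a}
drop 2:f onto {1:a}
drop 3:c onto {1:a}
drop 4:a onto {2:f, 3:c}
drop 5:d onto {4:a}
drop 6:a onto {5:d}
drop 7:e onto {6:a}
drop 8:c onto {7:e}
drop 9:d onto {7:e}
ground layer = {0:a}
drop-orders for the pieces not yet dropped (sum over which currently-grounded one goes next):
  1 to go: {8} 1  {9} 1
  2 to go: {8,9} 2
  3 to go: {7,8,9} 2
  4 to go: {6,7,8,9} 2
  5 to go: {5,6,7,8,9} 2
  6 to go: {4,5,6,7,8,9} 2
  7 to go: {2,4,5,6,7,8,9} 2  {3,4,5,6,7,8,9} 2
  8 to go: {2,3,4,5,6,7,8,9} 4
  if 0:a drops first: 4 orders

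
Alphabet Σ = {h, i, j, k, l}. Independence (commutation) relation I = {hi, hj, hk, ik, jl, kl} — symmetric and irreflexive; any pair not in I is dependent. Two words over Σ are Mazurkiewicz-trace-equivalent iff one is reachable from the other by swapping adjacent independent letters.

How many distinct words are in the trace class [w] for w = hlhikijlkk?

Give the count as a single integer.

105

drop 0:h onto floor
drop 1:l onto {0:h}
drop 2:h onto {1:l}
drop 3:i onto {1:l}
drop 4:k onto floor
drop 5:i onto {3:i}
drop 6:j onto {4:k, 5:i}
drop 7:l onto {2:h, 5:i}
drop 8:k onto {6:j}
drop 9:k onto {8:k}
ground layer = {0:h, 4:k}
drop-orders for the pieces not yet dropped (sum over which currently-grounded one goes next):
  1 to go: {7} 1  {9} 1
  2 to go: {2,7} 1  {7,9} 2  {8,9} 1
  3 to go: {2,7,9} 3  {6,8,9} 1  {7,8,9} 3
  4 to go: {2,7,8,9} 6  {4,6,8,9} 1  {6,7,8,9} 4
  5 to go: {2,6,7,8,9} 10  {4,6,7,8,9} 5  {5,6,7,8,9} 4
  6 to go: {2,4,6,7,8,9} 15  {2,5,6,7,8,9} 14  {3,5,6,7,8,9} 4  {4,5,6,7,8,9} 9
  7 to go: {2,3,5,6,7,8,9} 18  {2,4,5,6,7,8,9} 38  {3,4,5,6,7,8,9} 13
  8 to go: {1,2,3,5,6,7,8,9} 18  {2,3,4,5,6,7,8,9} 69
  if 0:h drops first: 87 orders
  if 4:k drops first: 18 orders
heap linearizations: 105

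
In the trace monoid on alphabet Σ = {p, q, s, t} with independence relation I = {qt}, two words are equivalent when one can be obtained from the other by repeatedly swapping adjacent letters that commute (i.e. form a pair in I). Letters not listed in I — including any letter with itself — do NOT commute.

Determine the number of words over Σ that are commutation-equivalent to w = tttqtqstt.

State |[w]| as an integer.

15

#0=t has no predecessor
#1=t depends on [0:t]
#2=t depends on [1:t]
#3=q has no predecessor
#4=t depends on [2:t]
#5=q depends on [3:q]
#6=s depends on [4:t, 5:q]
#7=t depends on [6:s]
#8=t depends on [7:t]
sources: [0:t, 3:q]
N(rest) = Σ N(rest − s) over sources s of rest; N(one piece) = 1:
  size 1 → [8]=1
  size 2 → [7,8]=1
  size 3 → [6,7,8]=1
  size 4 → [4,6,7,8]=1  [5,6,7,8]=1
  size 5 → [2,4,6,7,8]=1  [3,5,6,7,8]=1  [4,5,6,7,8]=2
  size 6 → [1,2,4,6,7,8]=1  [2,4,5,6,7,8]=3  [3,4,5,6,7,8]=3
  size 7 → [0,1,2,4,6,7,8]=1  [1,2,4,5,6,7,8]=4  [2,3,4,5,6,7,8]=6
  first=0(t) contributes 10
  first=3(q) contributes 5
|[w]| = 15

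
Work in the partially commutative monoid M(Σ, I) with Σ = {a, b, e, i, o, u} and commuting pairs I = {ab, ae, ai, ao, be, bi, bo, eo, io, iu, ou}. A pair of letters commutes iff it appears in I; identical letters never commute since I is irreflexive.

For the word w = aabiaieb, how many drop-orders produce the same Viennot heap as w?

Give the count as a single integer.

drop 0:a onto floor
drop 1:a onto {0:a}
drop 2:b onto floor
drop 3:i onto floor
drop 4:a onto {1:a}
drop 5:i onto {3:i}
drop 6:e onto {5:i}
drop 7:b onto {2:b}
ground layer = {0:a, 2:b, 3:i}
drop-orders for the pieces not yet dropped (sum over which currently-grounded one goes next):
  1 to go: {4} 1  {6} 1  {7} 1
  2 to go: {1,4} 1  {2,7} 1  {4,6} 2  {4,7} 2  {5,6} 1  {6,7} 2
  3 to go: {0,1,4} 1  {1,4,6} 3  {1,4,7} 3  {2,4,7} 3  {2,6,7} 3  {3,5,6} 1  {4,5,6} 3  {4,6,7} 6  {5,6,7} 3
  4 to go: {0,1,4,6} 4  {0,1,4,7} 4  {1,2,4,7} 6  {1,4,5,6} 6  {1,4,6,7} 12  {2,4,6,7} 12  {2,5,6,7} 6  {3,4,5,6} 4  {3,5,6,7} 4  {4,5,6,7} 12
  5 to go: {0,1,2,4,7} 10  {0,1,4,5,6} 10  {0,1,4,6,7} 20  {1,2,4,6,7} 30  {1,3,4,5,6} 10  {1,4,5,6,7} 30  {2,3,5,6,7} 10  {2,4,5,6,7} 30  {3,4,5,6,7} 20
  6 to go: {0,1,2,4,6,7} 60  {0,1,3,4,5,6} 20  {0,1,4,5,6,7} 60  {1,2,4,5,6,7} 90  {1,3,4,5,6,7} 60  {2,3,4,5,6,7} 60
  if 0:a drops first: 210 orders
  if 2:b drops first: 140 orders
  if 3:i drops first: 210 orders
heap linearizations: 560

560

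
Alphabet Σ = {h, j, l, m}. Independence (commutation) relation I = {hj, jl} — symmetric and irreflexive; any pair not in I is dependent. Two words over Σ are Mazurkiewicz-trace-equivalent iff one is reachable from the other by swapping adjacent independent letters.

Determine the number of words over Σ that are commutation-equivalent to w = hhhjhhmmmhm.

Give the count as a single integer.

6

drop 0:h onto floor
drop 1:h onto {0:h}
drop 2:h onto {1:h}
drop 3:j onto floor
drop 4:h onto {2:h}
drop 5:h onto {4:h}
drop 6:m onto {3:j, 5:h}
drop 7:m onto {6:m}
drop 8:m onto {7:m}
drop 9:h onto {8:m}
drop 10:m onto {9:h}
ground layer = {0:h, 3:j}
drop-orders for the pieces not yet dropped (sum over which currently-grounded one goes next):
  1 to go: {10} 1
  2 to go: {9,10} 1
  3 to go: {8,9,10} 1
  4 to go: {7,8,9,10} 1
  5 to go: {6,7,8,9,10} 1
  6 to go: {3,6,7,8,9,10} 1  {5,6,7,8,9,10} 1
  7 to go: {3,5,6,7,8,9,10} 2  {4,5,6,7,8,9,10} 1
  8 to go: {2,4,5,6,7,8,9,10} 1  {3,4,5,6,7,8,9,10} 3
  9 to go: {1,2,4,5,6,7,8,9,10} 1  {2,3,4,5,6,7,8,9,10} 4
  if 0:h drops first: 5 orders
  if 3:j drops first: 1 orders
heap linearizations: 6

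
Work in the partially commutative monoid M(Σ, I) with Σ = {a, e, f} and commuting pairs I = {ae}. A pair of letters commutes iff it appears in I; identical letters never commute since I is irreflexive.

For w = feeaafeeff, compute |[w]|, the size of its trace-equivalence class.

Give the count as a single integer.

6

0(f) covers ∅
1(e) covers 0:f
2(e) covers 1:e
3(a) covers 0:f
4(a) covers 3:a
5(f) covers 2:e, 4:a
6(e) covers 5:f
7(e) covers 6:e
8(f) covers 7:e
9(f) covers 8:f
floor of heap: 0:f
completions by unplaced set U, small U first (add the entries for U minus each lowest piece of U):
  |U|=1: {9}:1
  |U|=2: {8,9}:1
  |U|=3: {7,8,9}:1
  |U|=4: {6,7,8,9}:1
  |U|=5: {5,6,7,8,9}:1
  |U|=6: {2,5,6,7,8,9}:1  {4,5,6,7,8,9}:1
  |U|=7: {1,2,5,6,7,8,9}:1  {2,4,5,6,7,8,9}:2  {3,4,5,6,7,8,9}:1
  |U|=8: {1,2,4,5,6,7,8,9}:3  {2,3,4,5,6,7,8,9}:3
  start at 0(f): 6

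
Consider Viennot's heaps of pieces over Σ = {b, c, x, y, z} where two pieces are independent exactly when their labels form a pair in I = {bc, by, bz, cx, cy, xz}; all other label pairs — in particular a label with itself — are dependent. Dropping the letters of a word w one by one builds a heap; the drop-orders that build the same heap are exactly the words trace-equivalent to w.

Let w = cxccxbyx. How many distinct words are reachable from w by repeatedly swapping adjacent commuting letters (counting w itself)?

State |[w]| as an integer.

piece 0:c — minimal
piece 1:x — minimal
piece 2:c rests on {0:c}
piece 3:c rests on {2:c}
piece 4:x rests on {1:x}
piece 5:b rests on {4:x}
piece 6:y rests on {4:x}
piece 7:x rests on {5:b, 6:y}
minimal pieces: {0:c, 1:x}
ways to finish when only these pieces remain (= sum over removing one remaining piece with nothing left below it):
  1 left: {3}→1  {7}→1
  2 left: {2,3}→1  {3,7}→2  {5,7}→1  {6,7}→1
  3 left: {0,2,3}→1  {2,3,7}→3  {3,5,7}→3  {3,6,7}→3  {5,6,7}→2
  4 left: {0,2,3,7}→4  {2,3,5,7}→6  {2,3,6,7}→6  {3,5,6,7}→8  {4,5,6,7}→2
  5 left: {0,2,3,5,7}→10  {0,2,3,6,7}→10  {1,4,5,6,7}→2  {2,3,5,6,7}→20  {3,4,5,6,7}→10
  6 left: {0,2,3,5,6,7}→40  {1,3,4,5,6,7}→12  {2,3,4,5,6,7}→30
  placing 0:c first → 42 extensions
  placing 1:x first → 70 extensions
total linear extensions = 112

112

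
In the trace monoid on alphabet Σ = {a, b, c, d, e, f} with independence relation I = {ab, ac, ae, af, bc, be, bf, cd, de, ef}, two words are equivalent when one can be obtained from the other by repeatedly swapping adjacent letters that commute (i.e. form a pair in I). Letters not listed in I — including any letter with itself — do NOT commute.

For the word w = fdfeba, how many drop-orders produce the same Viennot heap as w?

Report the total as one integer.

36

0(f) covers ∅
1(d) covers 0:f
2(f) covers 1:d
3(e) covers ∅
4(b) covers 1:d
5(a) covers 1:d
floor of heap: 0:f, 3:e
completions by unplaced set U, small U first (add the entries for U minus each lowest piece of U):
  |U|=1: {2}:1  {3}:1  {4}:1  {5}:1
  |U|=2: {2,3}:2  {2,4}:2  {2,5}:2  {3,4}:2  {3,5}:2  {4,5}:2
  |U|=3: {2,3,4}:6  {2,3,5}:6  {2,4,5}:6  {3,4,5}:6
  |U|=4: {1,2,4,5}:6  {2,3,4,5}:24
  start at 0(f): 30
  start at 3(e): 6
sum over floor = 36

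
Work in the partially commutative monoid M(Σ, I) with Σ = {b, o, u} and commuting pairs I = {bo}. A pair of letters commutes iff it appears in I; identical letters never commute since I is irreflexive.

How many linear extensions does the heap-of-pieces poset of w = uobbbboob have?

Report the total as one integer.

56

piece 0:u — minimal
piece 1:o rests on {0:u}
piece 2:b rests on {0:u}
piece 3:b rests on {2:b}
piece 4:b rests on {3:b}
piece 5:b rests on {4:b}
piece 6:o rests on {1:o}
piece 7:o rests on {6:o}
piece 8:b rests on {5:b}
minimal pieces: {0:u}
ways to finish when only these pieces remain (= sum over removing one remaining piece with nothing left below it):
  1 left: {7}→1  {8}→1
  2 left: {5,8}→1  {6,7}→1  {7,8}→2
  3 left: {1,6,7}→1  {4,5,8}→1  {5,7,8}→3  {6,7,8}→3
  4 left: {1,6,7,8}→4  {3,4,5,8}→1  {4,5,7,8}→4  {5,6,7,8}→6
  5 left: {1,5,6,7,8}→10  {2,3,4,5,8}→1  {3,4,5,7,8}→5  {4,5,6,7,8}→10
  6 left: {1,4,5,6,7,8}→20  {2,3,4,5,7,8}→6  {3,4,5,6,7,8}→15
  7 left: {1,3,4,5,6,7,8}→35  {2,3,4,5,6,7,8}→21
  placing 0:u first → 56 extensions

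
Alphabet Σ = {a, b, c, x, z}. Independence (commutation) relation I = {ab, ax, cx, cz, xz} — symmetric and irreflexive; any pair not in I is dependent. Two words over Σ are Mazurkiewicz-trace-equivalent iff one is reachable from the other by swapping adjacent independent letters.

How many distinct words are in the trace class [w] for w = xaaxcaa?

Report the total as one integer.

21

#0=x has no predecessor
#1=a has no predecessor
#2=a depends on [1:a]
#3=x depends on [0:x]
#4=c depends on [2:a]
#5=a depends on [4:c]
#6=a depends on [5:a]
sources: [0:x, 1:a]
N(rest) = Σ N(rest − s) over sources s of rest; N(one piece) = 1:
  size 1 → [3]=1  [6]=1
  size 2 → [0,3]=1  [3,6]=2  [5,6]=1
  size 3 → [0,3,6]=3  [3,5,6]=3  [4,5,6]=1
  size 4 → [0,3,5,6]=6  [2,4,5,6]=1  [3,4,5,6]=4
  size 5 → [0,3,4,5,6]=10  [1,2,4,5,6]=1  [2,3,4,5,6]=5
  first=0(x) contributes 6
  first=1(a) contributes 15
|[w]| = 21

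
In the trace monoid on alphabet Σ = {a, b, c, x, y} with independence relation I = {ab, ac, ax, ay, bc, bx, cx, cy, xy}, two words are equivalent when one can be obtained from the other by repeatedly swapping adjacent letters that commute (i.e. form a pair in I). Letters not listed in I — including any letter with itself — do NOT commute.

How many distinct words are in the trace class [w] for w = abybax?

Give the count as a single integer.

drop 0:a onto floor
drop 1:b onto floor
drop 2:y onto {1:b}
drop 3:b onto {2:y}
drop 4:a onto {0:a}
drop 5:x onto floor
ground layer = {0:a, 1:b, 5:x}
drop-orders for the pieces not yet dropped (sum over which currently-grounded one goes next):
  1 to go: {3} 1  {4} 1  {5} 1
  2 to go: {0,4} 1  {2,3} 1  {3,4} 2  {3,5} 2  {4,5} 2
  3 to go: {0,3,4} 3  {0,4,5} 3  {1,2,3} 1  {2,3,4} 3  {2,3,5} 3  {3,4,5} 6
  4 to go: {0,2,3,4} 6  {0,3,4,5} 12  {1,2,3,4} 4  {1,2,3,5} 4  {2,3,4,5} 12
  if 0:a drops first: 20 orders
  if 1:b drops first: 30 orders
  if 5:x drops first: 10 orders
heap linearizations: 60

60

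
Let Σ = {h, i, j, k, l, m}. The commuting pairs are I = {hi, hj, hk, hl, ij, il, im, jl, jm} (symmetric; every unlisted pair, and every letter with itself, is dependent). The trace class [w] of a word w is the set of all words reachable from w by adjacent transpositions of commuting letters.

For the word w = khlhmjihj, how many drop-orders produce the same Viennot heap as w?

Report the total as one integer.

774

drop 0:k onto floor
drop 1:h onto floor
drop 2:l onto {0:k}
drop 3:h onto {1:h}
drop 4:m onto {2:l, 3:h}
drop 5:j onto {0:k}
drop 6:i onto {0:k}
drop 7:h onto {4:m}
drop 8:j onto {5:j}
ground layer = {0:k, 1:h}
drop-orders for the pieces not yet dropped (sum over which currently-grounded one goes next):
  1 to go: {6} 1  {7} 1  {8} 1
  2 to go: {4,7} 1  {5,8} 1  {6,7} 2  {6,8} 2  {7,8} 2
  3 to go: {2,4,7} 1  {3,4,7} 1  {4,6,7} 3  {4,7,8} 3  {5,6,8} 3  {5,7,8} 3  {6,7,8} 6
  4 to go: {1,3,4,7} 1  {2,3,4,7} 2  {2,4,6,7} 4  {2,4,7,8} 4  {3,4,6,7} 4  {3,4,7,8} 4  {4,5,7,8} 6  {4,6,7,8} 12  {5,6,7,8} 12
  5 to go: {1,2,3,4,7} 3  {1,3,4,6,7} 5  {1,3,4,7,8} 5  {2,3,4,6,7} 10  {2,3,4,7,8} 10  {2,4,5,7,8} 10  {2,4,6,7,8} 20  {3,4,5,7,8} 10  {3,4,6,7,8} 20  {4,5,6,7,8} 30
  6 to go: {1,2,3,4,6,7} 18  {1,2,3,4,7,8} 18  {1,3,4,5,7,8} 15  {1,3,4,6,7,8} 30  {2,3,4,5,7,8} 30  {2,3,4,6,7,8} 60  {2,4,5,6,7,8} 60  {3,4,5,6,7,8} 60
  7 to go: {0,2,4,5,6,7,8} 60  {1,2,3,4,5,7,8} 63  {1,2,3,4,6,7,8} 126  {1,3,4,5,6,7,8} 105  {2,3,4,5,6,7,8} 210
  if 0:k drops first: 504 orders
  if 1:h drops first: 270 orders
heap linearizations: 774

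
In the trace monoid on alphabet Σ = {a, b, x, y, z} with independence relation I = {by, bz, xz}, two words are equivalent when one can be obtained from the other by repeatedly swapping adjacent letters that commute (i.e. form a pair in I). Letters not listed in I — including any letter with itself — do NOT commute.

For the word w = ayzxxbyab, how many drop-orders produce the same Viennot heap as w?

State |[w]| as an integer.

#0=a has no predecessor
#1=y depends on [0:a]
#2=z depends on [1:y]
#3=x depends on [1:y]
#4=x depends on [3:x]
#5=b depends on [4:x]
#6=y depends on [2:z, 4:x]
#7=a depends on [5:b, 6:y]
#8=b depends on [7:a]
sources: [0:a]
N(rest) = Σ N(rest − s) over sources s of rest; N(one piece) = 1:
  size 1 → [8]=1
  size 2 → [7,8]=1
  size 3 → [5,7,8]=1  [6,7,8]=1
  size 4 → [2,6,7,8]=1  [5,6,7,8]=2
  size 5 → [2,5,6,7,8]=3  [4,5,6,7,8]=2
  size 6 → [2,4,5,6,7,8]=5  [3,4,5,6,7,8]=2
  size 7 → [2,3,4,5,6,7,8]=7
  first=0(a) contributes 7

7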